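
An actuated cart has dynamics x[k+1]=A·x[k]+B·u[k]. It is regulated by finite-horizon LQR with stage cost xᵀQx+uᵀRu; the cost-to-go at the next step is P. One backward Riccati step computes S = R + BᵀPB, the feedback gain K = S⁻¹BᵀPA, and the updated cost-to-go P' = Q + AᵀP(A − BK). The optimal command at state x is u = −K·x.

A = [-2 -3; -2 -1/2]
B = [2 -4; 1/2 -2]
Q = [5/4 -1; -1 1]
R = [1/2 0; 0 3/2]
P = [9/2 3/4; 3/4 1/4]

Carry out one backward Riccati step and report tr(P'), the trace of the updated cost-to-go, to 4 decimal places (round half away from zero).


3.1541

BᵀP = [9.3750 1.6250; -19.5000 -3.5000]
S = R + BᵀPB = [1/2 0; 0 3/2] + [19.5625 -40.7500; -40.7500 85.0000] = [20.0625 -40.7500; -40.7500 86.5000]
BᵀPA = [-22.0000 -28.9375; 46.0000 60.2500]
K = S⁻¹·BᵀPA = [-0.3808 -0.6401; 0.3524 0.3950]
A−BK = [0.1712 -0.1399; -1.1048 0.6100]
AᵀP(A−BK) = [0.4121 0.2486; 0.2486 0.4920]
P' = Q + AᵀP(A−BK) = [1.6621 -0.7514; -0.7514 1.4920]
tr(P') = 3.1541


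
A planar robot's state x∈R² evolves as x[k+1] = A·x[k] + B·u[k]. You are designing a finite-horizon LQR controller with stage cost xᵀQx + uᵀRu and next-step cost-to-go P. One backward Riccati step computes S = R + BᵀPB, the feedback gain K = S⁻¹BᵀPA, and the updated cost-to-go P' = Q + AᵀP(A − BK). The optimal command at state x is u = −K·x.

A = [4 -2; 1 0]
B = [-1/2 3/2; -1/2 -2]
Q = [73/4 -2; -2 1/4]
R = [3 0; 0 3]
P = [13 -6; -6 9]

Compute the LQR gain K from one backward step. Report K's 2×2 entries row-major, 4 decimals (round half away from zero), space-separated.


-2.4513 1.0346 0.8967 -0.5820

BᵀP = [-3.5000 -1.5000; 31.5000 -27.0000]
S = R + BᵀPB = [3 0; 0 3] + [2.5000 -2.2500; -2.2500 101.2500] = [5.5000 -2.2500; -2.2500 104.2500]
BᵀPA = [-15.5000 7.0000; 99.0000 -63.0000]
K = S⁻¹·BᵀPA = [-2.4513 1.0346; 0.8967 -0.5820]
A−BK = [1.4292 -0.6097; 1.5678 -0.6467]
AᵀP(A−BK) = [42.2276 -18.3464; -18.3464 8.0924]
P' = Q + AᵀP(A−BK) = [60.4776 -20.3464; -20.3464 8.3424]
tr(P') = 68.8200


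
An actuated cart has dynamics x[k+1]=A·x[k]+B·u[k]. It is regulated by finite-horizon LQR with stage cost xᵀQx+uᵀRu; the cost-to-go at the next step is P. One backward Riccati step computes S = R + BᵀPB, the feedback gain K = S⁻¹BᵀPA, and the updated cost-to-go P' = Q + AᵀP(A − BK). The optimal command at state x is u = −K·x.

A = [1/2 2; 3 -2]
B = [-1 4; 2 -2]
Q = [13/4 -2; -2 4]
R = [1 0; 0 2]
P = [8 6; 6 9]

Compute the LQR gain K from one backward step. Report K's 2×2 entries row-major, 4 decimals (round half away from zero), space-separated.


2.0512 -0.6373 0.6344 0.3272

BᵀP = [4.0000 12.0000; 20.0000 6.0000]
S = R + BᵀPB = [1 0; 0 2] + [20.0000 -8.0000; -8.0000 68.0000] = [21.0000 -8.0000; -8.0000 70.0000]
BᵀPA = [38.0000 -16.0000; 28.0000 28.0000]
K = S⁻¹·BᵀPA = [2.0512 -0.6373; 0.6344 0.3272]
A−BK = [0.0135 0.0541; 0.1664 -0.0711]
AᵀP(A−BK) = [5.2902 -0.9445; -0.9445 0.6430]
P' = Q + AᵀP(A−BK) = [8.5402 -2.9445; -2.9445 4.6430]
tr(P') = 13.1831


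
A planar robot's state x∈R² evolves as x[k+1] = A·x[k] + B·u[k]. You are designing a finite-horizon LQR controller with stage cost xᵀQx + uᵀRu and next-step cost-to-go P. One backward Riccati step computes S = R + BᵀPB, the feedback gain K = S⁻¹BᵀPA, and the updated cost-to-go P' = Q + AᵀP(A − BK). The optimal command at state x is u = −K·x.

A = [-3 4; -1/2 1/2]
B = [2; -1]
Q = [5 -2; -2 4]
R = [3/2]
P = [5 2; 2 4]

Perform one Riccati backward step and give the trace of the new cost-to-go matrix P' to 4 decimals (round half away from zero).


58.5714

BᵀP = [8.0000 0.0000]
S = R + BᵀPB = [3/2] + [16.0000] = [17.5000]
BᵀPA = [-24.0000 32.0000]
K = S⁻¹·BᵀPA = [-1.3714 1.8286]
A−BK = [-0.2571 0.3429; -1.8714 2.3286]
AᵀP(A−BK) = [19.0857 -24.1143; -24.1143 30.4857]
P' = Q + AᵀP(A−BK) = [24.0857 -26.1143; -26.1143 34.4857]
tr(P') = 58.5714


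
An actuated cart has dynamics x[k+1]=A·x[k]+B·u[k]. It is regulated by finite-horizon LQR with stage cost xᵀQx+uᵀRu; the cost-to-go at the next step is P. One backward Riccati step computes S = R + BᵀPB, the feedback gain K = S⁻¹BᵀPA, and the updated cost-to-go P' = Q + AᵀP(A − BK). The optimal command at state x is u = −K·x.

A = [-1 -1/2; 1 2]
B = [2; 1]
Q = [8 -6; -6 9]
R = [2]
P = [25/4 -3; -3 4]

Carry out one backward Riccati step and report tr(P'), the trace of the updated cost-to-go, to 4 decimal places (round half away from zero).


45.8224

BᵀP = [9.5000 -2.0000]
S = R + BᵀPB = [2] + [17.0000] = [19.0000]
BᵀPA = [-11.5000 -8.7500]
K = S⁻¹·BᵀPA = [-0.6053 -0.4605]
A−BK = [0.2105 0.4211; 1.6053 2.4605]
AᵀP(A−BK) = [9.2895 13.3289; 13.3289 19.5329]
P' = Q + AᵀP(A−BK) = [17.2895 7.3289; 7.3289 28.5329]
tr(P') = 45.8224


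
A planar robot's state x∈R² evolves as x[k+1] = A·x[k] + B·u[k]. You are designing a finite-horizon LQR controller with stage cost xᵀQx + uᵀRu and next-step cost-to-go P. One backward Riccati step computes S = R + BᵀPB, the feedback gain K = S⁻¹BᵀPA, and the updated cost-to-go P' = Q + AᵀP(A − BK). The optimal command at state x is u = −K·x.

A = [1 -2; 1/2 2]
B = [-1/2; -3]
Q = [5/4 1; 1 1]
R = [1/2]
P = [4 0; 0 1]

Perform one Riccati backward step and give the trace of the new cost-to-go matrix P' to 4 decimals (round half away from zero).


BᵀP = [-2.0000 -3.0000]
S = R + BᵀPB = [1/2] + [10.0000] = [10.5000]
BᵀPA = [-3.5000 -2.0000]
K = S⁻¹·BᵀPA = [-0.3333 -0.1905]
A−BK = [0.8333 -2.0952; -0.5000 1.4286]
AᵀP(A−BK) = [3.0833 -7.6667; -7.6667 19.6190]
P' = Q + AᵀP(A−BK) = [4.3333 -6.6667; -6.6667 20.6190]
tr(P') = 24.9524

24.9524


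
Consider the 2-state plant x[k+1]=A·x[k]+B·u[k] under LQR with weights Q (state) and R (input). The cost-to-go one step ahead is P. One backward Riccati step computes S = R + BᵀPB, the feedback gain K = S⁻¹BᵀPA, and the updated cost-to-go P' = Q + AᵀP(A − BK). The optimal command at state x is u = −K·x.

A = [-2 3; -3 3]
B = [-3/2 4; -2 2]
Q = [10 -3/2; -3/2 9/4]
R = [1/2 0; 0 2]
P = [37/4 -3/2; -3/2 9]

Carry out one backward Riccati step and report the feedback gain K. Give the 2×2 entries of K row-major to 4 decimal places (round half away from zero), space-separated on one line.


1.5343 -1.1763 0.0684 0.3073

BᵀP = [-10.8750 -15.7500; 34.0000 12.0000]
S = R + BᵀPB = [1/2 0; 0 2] + [47.8125 -75.0000; -75.0000 160.0000] = [48.3125 -75.0000; -75.0000 162.0000]
BᵀPA = [69.0000 -79.8750; -104.0000 138.0000]
K = S⁻¹·BᵀPA = [1.5343 -1.1763; 0.0684 0.3073]
A−BK = [0.0280 0.0065; -0.0681 0.0329]
AᵀP(A−BK) = [1.2411 -0.8796; -0.8796 0.8901]
P' = Q + AᵀP(A−BK) = [11.2411 -2.3796; -2.3796 3.1401]
tr(P') = 14.3813


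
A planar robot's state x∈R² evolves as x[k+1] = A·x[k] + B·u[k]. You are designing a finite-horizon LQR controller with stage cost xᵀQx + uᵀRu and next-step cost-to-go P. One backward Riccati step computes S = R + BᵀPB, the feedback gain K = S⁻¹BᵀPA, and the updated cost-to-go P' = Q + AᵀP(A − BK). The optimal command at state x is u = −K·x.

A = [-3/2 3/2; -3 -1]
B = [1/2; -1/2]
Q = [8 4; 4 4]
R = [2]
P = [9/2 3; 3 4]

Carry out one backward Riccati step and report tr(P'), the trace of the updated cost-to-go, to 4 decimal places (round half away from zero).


89.1905

BᵀP = [0.7500 -0.5000]
S = R + BᵀPB = [2] + [0.6250] = [2.6250]
BᵀPA = [0.3750 1.6250]
K = S⁻¹·BᵀPA = [0.1429 0.6190]
A−BK = [-1.5714 1.1905; -2.9286 -0.6905]
AᵀP(A−BK) = [73.0714 -7.3571; -7.3571 4.1190]
P' = Q + AᵀP(A−BK) = [81.0714 -3.3571; -3.3571 8.1190]
tr(P') = 89.1905


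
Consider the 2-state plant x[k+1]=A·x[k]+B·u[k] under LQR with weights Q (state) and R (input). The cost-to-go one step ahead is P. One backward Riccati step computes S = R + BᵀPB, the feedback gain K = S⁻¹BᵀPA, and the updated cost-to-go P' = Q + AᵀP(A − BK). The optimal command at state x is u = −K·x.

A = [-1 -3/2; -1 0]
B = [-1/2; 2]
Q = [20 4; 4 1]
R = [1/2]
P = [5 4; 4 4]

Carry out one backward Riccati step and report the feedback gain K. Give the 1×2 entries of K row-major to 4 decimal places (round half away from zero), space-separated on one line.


BᵀP = [5.5000 6.0000]
S = R + BᵀPB = [1/2] + [9.2500] = [9.7500]
BᵀPA = [-11.5000 -8.2500]
K = S⁻¹·BᵀPA = [-1.1795 -0.8462]
A−BK = [-1.5897 -1.9231; 1.3590 1.6923]
AᵀP(A−BK) = [3.4359 3.7692; 3.7692 4.2692]
P' = Q + AᵀP(A−BK) = [23.4359 7.7692; 7.7692 5.2692]
tr(P') = 28.7051

-1.1795 -0.8462


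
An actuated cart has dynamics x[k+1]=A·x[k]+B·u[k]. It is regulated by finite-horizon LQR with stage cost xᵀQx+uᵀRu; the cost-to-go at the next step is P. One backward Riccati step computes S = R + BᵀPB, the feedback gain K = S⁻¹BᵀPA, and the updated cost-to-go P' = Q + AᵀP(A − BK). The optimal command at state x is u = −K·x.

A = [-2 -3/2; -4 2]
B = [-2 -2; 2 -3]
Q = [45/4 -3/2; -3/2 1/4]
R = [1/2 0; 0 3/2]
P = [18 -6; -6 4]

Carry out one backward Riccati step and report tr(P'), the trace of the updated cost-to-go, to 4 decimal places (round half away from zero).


13.9333

BᵀP = [-48.0000 20.0000; -18.0000 0.0000]
S = R + BᵀPB = [1/2 0; 0 3/2] + [136.0000 36.0000; 36.0000 36.0000] = [136.5000 36.0000; 36.0000 37.5000]
BᵀPA = [16.0000 112.0000; 36.0000 27.0000]
K = S⁻¹·BᵀPA = [-0.1821 0.8444; 1.1348 -0.0906]
A−BK = [-0.0946 0.0076; -0.2315 0.0392]
AᵀP(A−BK) = [2.0608 -0.2476; -0.2476 0.3725]
P' = Q + AᵀP(A−BK) = [13.3108 -1.7476; -1.7476 0.6225]
tr(P') = 13.9333


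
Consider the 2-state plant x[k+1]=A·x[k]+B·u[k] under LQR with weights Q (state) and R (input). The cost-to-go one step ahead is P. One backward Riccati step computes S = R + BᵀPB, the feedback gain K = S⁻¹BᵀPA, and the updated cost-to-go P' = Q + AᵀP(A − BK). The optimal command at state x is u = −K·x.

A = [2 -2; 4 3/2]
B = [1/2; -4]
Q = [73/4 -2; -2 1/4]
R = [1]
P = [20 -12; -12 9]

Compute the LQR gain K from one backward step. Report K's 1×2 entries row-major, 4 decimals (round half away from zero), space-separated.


-0.2626 -0.9040

BᵀP = [58.0000 -42.0000]
S = R + BᵀPB = [1] + [197.0000] = [198.0000]
BᵀPA = [-52.0000 -179.0000]
K = S⁻¹·BᵀPA = [-0.2626 -0.9040]
A−BK = [2.1313 -1.5480; 2.9495 -2.1162]
AᵀP(A−BK) = [18.3434 -13.0101; -13.0101 10.4268]
P' = Q + AᵀP(A−BK) = [36.5934 -15.0101; -15.0101 10.6768]
tr(P') = 47.2702


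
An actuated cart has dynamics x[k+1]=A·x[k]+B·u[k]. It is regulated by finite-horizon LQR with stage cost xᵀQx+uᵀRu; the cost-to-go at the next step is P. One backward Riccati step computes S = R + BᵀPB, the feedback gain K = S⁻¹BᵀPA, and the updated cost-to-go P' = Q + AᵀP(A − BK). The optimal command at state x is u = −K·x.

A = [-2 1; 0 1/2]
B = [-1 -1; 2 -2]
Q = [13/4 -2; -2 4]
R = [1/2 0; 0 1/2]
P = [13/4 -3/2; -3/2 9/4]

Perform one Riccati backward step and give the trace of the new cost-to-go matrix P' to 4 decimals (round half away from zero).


8.3874

BᵀP = [-6.2500 6.0000; -0.2500 -3.0000]
S = R + BᵀPB = [1/2 0; 0 1/2] + [18.2500 -5.7500; -5.7500 6.2500] = [18.7500 -5.7500; -5.7500 6.7500]
BᵀPA = [12.5000 -3.2500; 0.5000 -1.7500]
K = S⁻¹·BᵀPA = [0.9332 -0.3422; 0.8690 -0.5508]
A−BK = [-0.1979 0.1070; -0.1283 0.0829]
AᵀP(A−BK) = [0.9011 -0.4465; -0.4465 0.2363]
P' = Q + AᵀP(A−BK) = [4.1511 -2.4465; -2.4465 4.2363]
tr(P') = 8.3874


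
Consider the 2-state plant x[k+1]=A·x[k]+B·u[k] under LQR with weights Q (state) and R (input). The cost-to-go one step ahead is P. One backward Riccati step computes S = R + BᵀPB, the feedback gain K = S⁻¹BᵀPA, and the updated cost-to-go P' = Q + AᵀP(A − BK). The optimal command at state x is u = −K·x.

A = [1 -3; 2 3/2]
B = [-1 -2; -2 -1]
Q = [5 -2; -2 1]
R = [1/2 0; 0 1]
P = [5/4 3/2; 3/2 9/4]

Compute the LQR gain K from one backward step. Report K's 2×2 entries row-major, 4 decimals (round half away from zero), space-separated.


-0.7495 -0.2242 -0.2549 0.5176

BᵀP = [-4.2500 -6.0000; -4.0000 -5.2500]
S = R + BᵀPB = [1/2 0; 0 1] + [16.2500 14.5000; 14.5000 13.2500] = [16.7500 14.5000; 14.5000 14.2500]
BᵀPA = [-16.2500 3.7500; -14.5000 4.1250]
K = S⁻¹·BᵀPA = [-0.7495 -0.2242; -0.2549 0.5176]
A−BK = [-0.2593 -2.1890; 0.2462 1.5692]
AᵀP(A−BK) = [0.3747 0.1121; 0.1121 1.5181]
P' = Q + AᵀP(A−BK) = [5.3747 -1.8879; -1.8879 2.5181]
tr(P') = 7.8929


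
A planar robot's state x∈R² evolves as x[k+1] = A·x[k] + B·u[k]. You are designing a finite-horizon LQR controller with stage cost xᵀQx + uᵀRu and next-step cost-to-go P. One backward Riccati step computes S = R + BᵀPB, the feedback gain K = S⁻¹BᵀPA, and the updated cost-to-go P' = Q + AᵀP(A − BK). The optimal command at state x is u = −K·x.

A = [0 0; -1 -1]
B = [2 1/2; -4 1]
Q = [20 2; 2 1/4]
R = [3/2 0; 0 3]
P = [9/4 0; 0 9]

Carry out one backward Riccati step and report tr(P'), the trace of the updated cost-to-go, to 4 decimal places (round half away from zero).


BᵀP = [4.5000 -36.0000; 1.1250 9.0000]
S = R + BᵀPB = [3/2 0; 0 3] + [153.0000 -33.7500; -33.7500 9.5625] = [154.5000 -33.7500; -33.7500 12.5625]
BᵀPA = [36.0000 36.0000; -9.0000 -9.0000]
K = S⁻¹·BᵀPA = [0.1852 0.1852; -0.2189 -0.2189]
A−BK = [-0.2610 -0.2610; -0.0403 -0.0403]
AᵀP(A−BK) = [0.3630 0.3630; 0.3630 0.3630]
P' = Q + AᵀP(A−BK) = [20.3630 2.3630; 2.3630 0.6130]
tr(P') = 20.9761

20.9761


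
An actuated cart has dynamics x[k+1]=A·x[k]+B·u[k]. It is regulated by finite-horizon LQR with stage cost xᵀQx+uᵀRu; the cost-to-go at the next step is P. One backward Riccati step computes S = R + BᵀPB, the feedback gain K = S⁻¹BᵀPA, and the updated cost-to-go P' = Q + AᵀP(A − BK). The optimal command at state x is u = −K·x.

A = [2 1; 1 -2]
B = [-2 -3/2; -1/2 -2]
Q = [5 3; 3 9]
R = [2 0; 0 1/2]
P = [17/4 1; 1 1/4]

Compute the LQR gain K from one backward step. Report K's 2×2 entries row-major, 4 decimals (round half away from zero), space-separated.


-0.2385 -0.0765 -0.8508 -0.1768

BᵀP = [-9.0000 -2.1250; -8.3750 -2.0000]
S = R + BᵀPB = [2 0; 0 1/2] + [19.0625 17.7500; 17.7500 16.5625] = [21.0625 17.7500; 17.7500 17.0625]
BᵀPA = [-20.1250 -4.7500; -18.7500 -4.3750]
K = S⁻¹·BᵀPA = [-0.2385 -0.0765; -0.8508 -0.1768]
A−BK = [0.2468 0.5818; -0.8208 -2.3919]
AᵀP(A−BK) = [0.4978 0.1449; 0.1449 0.1130]
P' = Q + AᵀP(A−BK) = [5.4978 3.1449; 3.1449 9.1130]
tr(P') = 14.6108


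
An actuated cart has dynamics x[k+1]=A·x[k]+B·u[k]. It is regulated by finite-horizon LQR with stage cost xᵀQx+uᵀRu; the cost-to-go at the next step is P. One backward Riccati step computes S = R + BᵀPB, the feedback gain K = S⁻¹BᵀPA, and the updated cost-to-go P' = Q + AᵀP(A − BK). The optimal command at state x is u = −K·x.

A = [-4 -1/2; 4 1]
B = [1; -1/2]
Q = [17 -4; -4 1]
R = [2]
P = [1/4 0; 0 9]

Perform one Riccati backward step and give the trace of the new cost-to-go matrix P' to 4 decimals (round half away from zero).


BᵀP = [0.2500 -4.5000]
S = R + BᵀPB = [2] + [2.5000] = [4.5000]
BᵀPA = [-19.0000 -4.6250]
K = S⁻¹·BᵀPA = [-4.2222 -1.0278]
A−BK = [0.2222 0.5278; 1.8889 0.4861]
AᵀP(A−BK) = [67.7778 16.9722; 16.9722 4.3090]
P' = Q + AᵀP(A−BK) = [84.7778 12.9722; 12.9722 5.3090]
tr(P') = 90.0868

90.0868


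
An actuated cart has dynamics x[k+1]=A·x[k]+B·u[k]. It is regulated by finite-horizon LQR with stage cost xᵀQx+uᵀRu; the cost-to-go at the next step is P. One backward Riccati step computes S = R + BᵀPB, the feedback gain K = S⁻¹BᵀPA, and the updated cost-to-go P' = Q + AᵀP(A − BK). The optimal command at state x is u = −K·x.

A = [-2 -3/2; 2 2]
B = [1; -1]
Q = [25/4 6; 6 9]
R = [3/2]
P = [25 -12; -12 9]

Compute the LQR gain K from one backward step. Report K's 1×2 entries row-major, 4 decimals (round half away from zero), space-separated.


BᵀP = [37.0000 -21.0000]
S = R + BᵀPB = [3/2] + [58.0000] = [59.5000]
BᵀPA = [-116.0000 -97.5000]
K = S⁻¹·BᵀPA = [-1.9496 -1.6387]
A−BK = [-0.0504 0.1387; 0.0504 0.3613]
AᵀP(A−BK) = [5.8487 4.9160; 4.9160 4.4811]
P' = Q + AᵀP(A−BK) = [12.0987 10.9160; 10.9160 13.4811]
tr(P') = 25.5798

-1.9496 -1.6387


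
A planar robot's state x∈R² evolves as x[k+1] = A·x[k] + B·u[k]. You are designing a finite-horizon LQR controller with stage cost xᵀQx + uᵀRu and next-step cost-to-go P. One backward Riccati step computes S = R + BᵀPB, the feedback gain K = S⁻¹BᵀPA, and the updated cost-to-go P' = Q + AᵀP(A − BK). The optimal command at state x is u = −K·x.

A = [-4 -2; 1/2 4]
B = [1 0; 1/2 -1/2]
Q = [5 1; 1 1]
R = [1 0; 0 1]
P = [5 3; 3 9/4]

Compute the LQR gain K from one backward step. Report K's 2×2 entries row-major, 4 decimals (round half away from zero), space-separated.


BᵀP = [6.5000 4.1250; -1.5000 -1.1250]
S = R + BᵀPB = [1 0; 0 1] + [8.5625 -2.0625; -2.0625 0.5625] = [9.5625 -2.0625; -2.0625 1.5625]
BᵀPA = [-23.9375 3.5000; 5.4375 -1.5000]
K = S⁻¹·BᵀPA = [-2.4503 0.2222; 0.2456 -0.6667]
A−BK = [-1.5497 -2.2222; 1.8480 3.5556]
AᵀP(A−BK) = [8.5731 2.4444; 2.4444 6.2222]
P' = Q + AᵀP(A−BK) = [13.5731 3.4444; 3.4444 7.2222]
tr(P') = 20.7953

-2.4503 0.2222 0.2456 -0.6667


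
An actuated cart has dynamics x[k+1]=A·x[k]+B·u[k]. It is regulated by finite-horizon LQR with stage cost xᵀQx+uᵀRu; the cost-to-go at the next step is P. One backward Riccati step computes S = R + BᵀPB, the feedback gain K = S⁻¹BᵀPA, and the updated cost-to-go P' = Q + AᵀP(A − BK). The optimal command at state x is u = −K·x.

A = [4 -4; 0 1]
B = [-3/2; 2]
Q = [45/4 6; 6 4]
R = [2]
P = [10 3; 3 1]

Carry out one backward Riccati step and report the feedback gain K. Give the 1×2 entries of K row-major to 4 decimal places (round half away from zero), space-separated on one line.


-3.4286 3.1905

BᵀP = [-9.0000 -2.5000]
S = R + BᵀPB = [2] + [8.5000] = [10.5000]
BᵀPA = [-36.0000 33.5000]
K = S⁻¹·BᵀPA = [-3.4286 3.1905]
A−BK = [-1.1429 0.7857; 6.8571 -5.3810]
AᵀP(A−BK) = [36.5714 -33.1429; -33.1429 30.1190]
P' = Q + AᵀP(A−BK) = [47.8214 -27.1429; -27.1429 34.1190]
tr(P') = 81.9405


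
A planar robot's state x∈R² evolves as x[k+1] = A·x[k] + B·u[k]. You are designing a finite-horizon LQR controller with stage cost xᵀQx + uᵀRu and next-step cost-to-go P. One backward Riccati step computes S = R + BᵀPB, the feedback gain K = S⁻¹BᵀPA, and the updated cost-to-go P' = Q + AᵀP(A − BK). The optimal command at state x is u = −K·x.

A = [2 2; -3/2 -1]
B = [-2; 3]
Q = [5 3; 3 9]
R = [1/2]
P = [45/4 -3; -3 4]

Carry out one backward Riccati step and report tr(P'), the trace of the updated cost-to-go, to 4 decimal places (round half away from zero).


22.2255

BᵀP = [-31.5000 18.0000]
S = R + BᵀPB = [1/2] + [117.0000] = [117.5000]
BᵀPA = [-90.0000 -81.0000]
K = S⁻¹·BᵀPA = [-0.7660 -0.6894]
A−BK = [0.4681 0.6213; 0.7979 1.0681]
AᵀP(A−BK) = [3.0638 3.9574; 3.9574 5.1617]
P' = Q + AᵀP(A−BK) = [8.0638 6.9574; 6.9574 14.1617]
tr(P') = 22.2255


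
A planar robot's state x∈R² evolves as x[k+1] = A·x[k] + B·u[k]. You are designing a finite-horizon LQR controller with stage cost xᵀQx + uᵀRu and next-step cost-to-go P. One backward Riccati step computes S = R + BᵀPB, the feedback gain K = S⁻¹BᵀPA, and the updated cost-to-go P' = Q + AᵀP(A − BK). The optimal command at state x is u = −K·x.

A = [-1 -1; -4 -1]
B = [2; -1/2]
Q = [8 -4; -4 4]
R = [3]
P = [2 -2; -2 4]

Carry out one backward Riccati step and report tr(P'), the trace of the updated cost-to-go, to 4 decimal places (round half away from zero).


BᵀP = [5.0000 -6.0000]
S = R + BᵀPB = [3] + [13.0000] = [16.0000]
BᵀPA = [19.0000 1.0000]
K = S⁻¹·BᵀPA = [1.1875 0.0625]
A−BK = [-3.3750 -1.1250; -3.4063 -0.9688]
AᵀP(A−BK) = [27.4375 6.8125; 6.8125 1.9375]
P' = Q + AᵀP(A−BK) = [35.4375 2.8125; 2.8125 5.9375]
tr(P') = 41.3750

41.3750


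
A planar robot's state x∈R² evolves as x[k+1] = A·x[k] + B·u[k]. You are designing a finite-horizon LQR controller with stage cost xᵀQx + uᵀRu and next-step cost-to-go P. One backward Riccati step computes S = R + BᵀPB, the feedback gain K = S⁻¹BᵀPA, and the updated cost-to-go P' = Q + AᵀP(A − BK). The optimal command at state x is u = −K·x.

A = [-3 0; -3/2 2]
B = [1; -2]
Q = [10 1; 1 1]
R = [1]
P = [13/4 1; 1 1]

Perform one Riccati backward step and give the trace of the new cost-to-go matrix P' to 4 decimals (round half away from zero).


BᵀP = [1.2500 -1.0000]
S = R + BᵀPB = [1] + [3.2500] = [4.2500]
BᵀPA = [-2.2500 -2.0000]
K = S⁻¹·BᵀPA = [-0.5294 -0.4706]
A−BK = [-2.4706 0.4706; -2.5588 1.0588]
AᵀP(A−BK) = [39.3088 -10.0588; -10.0588 3.0588]
P' = Q + AᵀP(A−BK) = [49.3088 -9.0588; -9.0588 4.0588]
tr(P') = 53.3676

53.3676


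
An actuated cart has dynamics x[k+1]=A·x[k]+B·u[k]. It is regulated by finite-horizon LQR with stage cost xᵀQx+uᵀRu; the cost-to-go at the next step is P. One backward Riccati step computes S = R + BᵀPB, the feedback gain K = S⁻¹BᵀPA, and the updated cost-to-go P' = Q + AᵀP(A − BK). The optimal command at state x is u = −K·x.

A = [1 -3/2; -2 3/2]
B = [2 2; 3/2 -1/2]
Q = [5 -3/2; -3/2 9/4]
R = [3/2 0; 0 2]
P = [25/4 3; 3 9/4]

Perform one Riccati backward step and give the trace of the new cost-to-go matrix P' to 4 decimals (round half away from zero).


10.7992

BᵀP = [17.0000 9.3750; 11.0000 4.8750]
S = R + BᵀPB = [3/2 0; 0 2] + [48.0625 29.3125; 29.3125 19.5625] = [49.5625 29.3125; 29.3125 21.5625]
BᵀPA = [-1.7500 -11.4375; 1.2500 -9.1875]
K = S⁻¹·BᵀPA = [-0.3551 0.1083; 0.5407 -0.5733]
A−BK = [0.6288 -0.5700; -1.1971 1.0509]
AᵀP(A−BK) = [1.9528 -1.7188; -1.7188 1.5964]
P' = Q + AᵀP(A−BK) = [6.9528 -3.2188; -3.2188 3.8464]
tr(P') = 10.7992


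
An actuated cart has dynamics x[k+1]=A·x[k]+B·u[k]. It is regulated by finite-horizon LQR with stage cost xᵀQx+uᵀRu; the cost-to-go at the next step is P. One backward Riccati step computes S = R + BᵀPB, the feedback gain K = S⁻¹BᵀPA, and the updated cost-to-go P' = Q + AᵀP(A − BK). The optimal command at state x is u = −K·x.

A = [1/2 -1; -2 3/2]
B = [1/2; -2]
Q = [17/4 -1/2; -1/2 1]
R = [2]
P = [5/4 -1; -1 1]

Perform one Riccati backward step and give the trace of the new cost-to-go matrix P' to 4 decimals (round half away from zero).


BᵀP = [2.6250 -2.5000]
S = R + BᵀPB = [2] + [6.3125] = [8.3125]
BᵀPA = [6.3125 -6.3750]
K = S⁻¹·BᵀPA = [0.7594 -0.7669]
A−BK = [0.1203 -0.6165; -0.4812 -0.0338]
AᵀP(A−BK) = [1.5188 -1.5338; -1.5338 1.6109]
P' = Q + AᵀP(A−BK) = [5.7688 -2.0338; -2.0338 2.6109]
tr(P') = 8.3797

8.3797


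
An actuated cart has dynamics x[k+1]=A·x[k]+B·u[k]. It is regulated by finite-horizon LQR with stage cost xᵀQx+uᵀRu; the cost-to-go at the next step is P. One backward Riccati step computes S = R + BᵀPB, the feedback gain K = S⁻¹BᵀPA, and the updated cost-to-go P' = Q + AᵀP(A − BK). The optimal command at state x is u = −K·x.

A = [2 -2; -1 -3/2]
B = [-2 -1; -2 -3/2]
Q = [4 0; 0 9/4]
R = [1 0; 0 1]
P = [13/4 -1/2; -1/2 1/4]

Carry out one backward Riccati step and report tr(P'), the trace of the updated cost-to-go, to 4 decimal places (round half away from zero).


BᵀP = [-5.5000 0.5000; -2.5000 0.1250]
S = R + BᵀPB = [1 0; 0 1] + [10.0000 4.7500; 4.7500 2.3125] = [11.0000 4.7500; 4.7500 3.3125]
BᵀPA = [-11.5000 10.2500; -5.1250 4.8125]
K = S⁻¹·BᵀPA = [-0.9910 0.7995; -0.1261 0.3063]
A−BK = [-0.1081 -0.0946; -3.1712 0.5586]
AᵀP(A−BK) = [3.2072 -1.3604; -1.3604 0.8930]
P' = Q + AᵀP(A−BK) = [7.2072 -1.3604; -1.3604 3.1430]
tr(P') = 10.3502

10.3502


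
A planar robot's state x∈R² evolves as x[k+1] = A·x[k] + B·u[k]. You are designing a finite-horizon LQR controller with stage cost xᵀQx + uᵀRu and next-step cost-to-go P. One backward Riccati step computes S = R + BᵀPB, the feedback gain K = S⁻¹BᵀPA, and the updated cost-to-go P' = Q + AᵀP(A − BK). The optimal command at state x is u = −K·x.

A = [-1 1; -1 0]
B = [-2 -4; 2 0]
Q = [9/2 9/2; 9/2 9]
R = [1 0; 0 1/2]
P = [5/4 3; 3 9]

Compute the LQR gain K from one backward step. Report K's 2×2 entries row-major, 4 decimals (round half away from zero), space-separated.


BᵀP = [3.5000 12.0000; -5.0000 -12.0000]
S = R + BᵀPB = [1 0; 0 1/2] + [17.0000 -14.0000; -14.0000 20.0000] = [18.0000 -14.0000; -14.0000 20.5000]
BᵀPA = [-15.5000 3.5000; 17.0000 -5.0000]
K = S⁻¹·BᵀPA = [-0.4610 0.0101; 0.5145 -0.2370]
A−BK = [0.1358 0.0723; -0.0780 -0.0202]
AᵀP(A−BK) = [0.3591 -0.0643; -0.0643 0.0296]
P' = Q + AᵀP(A−BK) = [4.8591 4.4357; 4.4357 9.0296]
tr(P') = 13.8887

-0.4610 0.0101 0.5145 -0.2370


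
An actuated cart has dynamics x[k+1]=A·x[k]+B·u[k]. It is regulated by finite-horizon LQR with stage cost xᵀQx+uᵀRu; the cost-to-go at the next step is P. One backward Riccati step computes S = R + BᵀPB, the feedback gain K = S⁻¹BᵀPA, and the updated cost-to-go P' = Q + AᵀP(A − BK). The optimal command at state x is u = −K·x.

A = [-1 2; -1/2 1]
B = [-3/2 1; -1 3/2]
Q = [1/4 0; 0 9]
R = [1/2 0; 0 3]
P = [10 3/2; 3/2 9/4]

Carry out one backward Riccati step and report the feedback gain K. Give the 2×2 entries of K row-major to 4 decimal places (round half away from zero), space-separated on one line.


BᵀP = [-16.5000 -4.5000; 12.2500 4.8750]
S = R + BᵀPB = [1/2 0; 0 3] + [29.2500 -23.2500; -23.2500 19.5625] = [29.7500 -23.2500; -23.2500 22.5625]
BᵀPA = [18.7500 -37.5000; -14.6875 29.3750]
K = S⁻¹·BᵀPA = [0.6242 -1.2484; -0.0078 0.0155]
A−BK = [-0.0560 0.1119; 0.1358 -0.2717]
AᵀP(A−BK) = [0.2450 -0.4900; -0.4900 0.9800]
P' = Q + AᵀP(A−BK) = [0.4950 -0.4900; -0.4900 9.9800]
tr(P') = 10.4750

0.6242 -1.2484 -0.0078 0.0155


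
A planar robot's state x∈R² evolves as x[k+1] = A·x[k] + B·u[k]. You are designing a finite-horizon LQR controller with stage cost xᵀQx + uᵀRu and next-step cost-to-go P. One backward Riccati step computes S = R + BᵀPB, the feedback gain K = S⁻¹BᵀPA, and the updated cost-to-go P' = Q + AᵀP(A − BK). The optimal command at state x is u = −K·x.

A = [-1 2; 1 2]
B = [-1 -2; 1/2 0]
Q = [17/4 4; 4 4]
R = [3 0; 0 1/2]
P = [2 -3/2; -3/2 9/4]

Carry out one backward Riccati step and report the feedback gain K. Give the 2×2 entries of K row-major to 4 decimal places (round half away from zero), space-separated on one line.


0.2413 0.2980 0.6674 -0.4281

BᵀP = [-2.7500 2.6250; -4.0000 3.0000]
S = R + BᵀPB = [3 0; 0 1/2] + [4.0625 5.5000; 5.5000 8.0000] = [7.0625 5.5000; 5.5000 8.5000]
BᵀPA = [5.3750 -0.2500; 7.0000 -2.0000]
K = S⁻¹·BᵀPA = [0.2413 0.2980; 0.6674 -0.4281]
A−BK = [0.5761 1.4418; 0.8793 1.8510]
AᵀP(A−BK) = [1.2812 1.8951; 1.8951 4.2183]
P' = Q + AᵀP(A−BK) = [5.5312 5.8951; 5.8951 8.2183]
tr(P') = 13.7495


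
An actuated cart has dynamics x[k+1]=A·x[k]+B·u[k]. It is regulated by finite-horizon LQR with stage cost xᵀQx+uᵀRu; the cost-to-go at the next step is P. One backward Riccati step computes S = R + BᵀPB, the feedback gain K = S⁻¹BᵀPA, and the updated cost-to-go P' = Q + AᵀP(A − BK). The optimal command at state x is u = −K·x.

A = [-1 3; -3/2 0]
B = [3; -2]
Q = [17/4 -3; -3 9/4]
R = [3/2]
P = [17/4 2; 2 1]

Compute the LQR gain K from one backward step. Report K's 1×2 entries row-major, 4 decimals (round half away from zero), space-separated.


BᵀP = [8.7500 4.0000]
S = R + BᵀPB = [3/2] + [18.2500] = [19.7500]
BᵀPA = [-14.7500 26.2500]
K = S⁻¹·BᵀPA = [-0.7468 1.3291]
A−BK = [1.2405 -0.9873; -2.9937 2.6582]
AᵀP(A−BK) = [1.4842 -2.1456; -2.1456 3.3608]
P' = Q + AᵀP(A−BK) = [5.7342 -5.1456; -5.1456 5.6108]
tr(P') = 11.3449

-0.7468 1.3291


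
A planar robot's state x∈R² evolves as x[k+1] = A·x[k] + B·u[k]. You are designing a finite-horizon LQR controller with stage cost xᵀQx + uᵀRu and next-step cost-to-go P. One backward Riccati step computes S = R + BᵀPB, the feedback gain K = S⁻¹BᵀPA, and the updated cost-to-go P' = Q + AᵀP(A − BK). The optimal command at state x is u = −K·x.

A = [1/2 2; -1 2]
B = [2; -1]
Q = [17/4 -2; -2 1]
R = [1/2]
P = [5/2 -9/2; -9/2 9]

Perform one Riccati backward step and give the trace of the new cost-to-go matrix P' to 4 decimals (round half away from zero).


7.8667

BᵀP = [9.5000 -18.0000]
S = R + BᵀPB = [1/2] + [37.0000] = [37.5000]
BᵀPA = [22.7500 -17.0000]
K = S⁻¹·BᵀPA = [0.6067 -0.4533]
A−BK = [-0.7133 2.9067; -0.3933 1.5467]
AᵀP(A−BK) = [0.3233 -0.6867; -0.6867 2.2933]
P' = Q + AᵀP(A−BK) = [4.5733 -2.6867; -2.6867 3.2933]
tr(P') = 7.8667


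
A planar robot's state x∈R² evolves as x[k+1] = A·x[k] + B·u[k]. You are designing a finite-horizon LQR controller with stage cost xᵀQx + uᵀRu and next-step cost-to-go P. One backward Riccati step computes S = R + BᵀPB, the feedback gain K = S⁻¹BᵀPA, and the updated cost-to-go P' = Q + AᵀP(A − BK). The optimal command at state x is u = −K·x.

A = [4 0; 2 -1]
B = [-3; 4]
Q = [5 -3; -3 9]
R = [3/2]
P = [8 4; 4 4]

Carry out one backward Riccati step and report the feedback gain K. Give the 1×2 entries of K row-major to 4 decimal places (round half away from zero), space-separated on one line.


-0.5783 -0.0964

BᵀP = [-8.0000 4.0000]
S = R + BᵀPB = [3/2] + [40.0000] = [41.5000]
BᵀPA = [-24.0000 -4.0000]
K = S⁻¹·BᵀPA = [-0.5783 -0.0964]
A−BK = [2.2651 -0.2892; 4.3133 -0.6145]
AᵀP(A−BK) = [194.1205 -26.3133; -26.3133 3.6145]
P' = Q + AᵀP(A−BK) = [199.1205 -29.3133; -29.3133 12.6145]
tr(P') = 211.7349


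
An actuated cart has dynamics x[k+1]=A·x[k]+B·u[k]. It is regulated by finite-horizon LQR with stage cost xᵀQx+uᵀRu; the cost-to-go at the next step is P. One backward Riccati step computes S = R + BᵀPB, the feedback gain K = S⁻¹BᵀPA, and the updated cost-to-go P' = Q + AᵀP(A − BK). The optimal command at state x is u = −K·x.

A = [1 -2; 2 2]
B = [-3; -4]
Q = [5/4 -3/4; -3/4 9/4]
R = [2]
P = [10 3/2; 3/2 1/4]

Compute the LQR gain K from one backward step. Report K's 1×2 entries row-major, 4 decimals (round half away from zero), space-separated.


BᵀP = [-36.0000 -5.5000]
S = R + BᵀPB = [2] + [130.0000] = [132.0000]
BᵀPA = [-47.0000 61.0000]
K = S⁻¹·BᵀPA = [-0.3561 0.4621]
A−BK = [-0.0682 -0.6136; 0.5758 3.8485]
AᵀP(A−BK) = [0.2652 -0.2803; -0.2803 0.8106]
P' = Q + AᵀP(A−BK) = [1.5152 -1.0303; -1.0303 3.0606]
tr(P') = 4.5758

-0.3561 0.4621


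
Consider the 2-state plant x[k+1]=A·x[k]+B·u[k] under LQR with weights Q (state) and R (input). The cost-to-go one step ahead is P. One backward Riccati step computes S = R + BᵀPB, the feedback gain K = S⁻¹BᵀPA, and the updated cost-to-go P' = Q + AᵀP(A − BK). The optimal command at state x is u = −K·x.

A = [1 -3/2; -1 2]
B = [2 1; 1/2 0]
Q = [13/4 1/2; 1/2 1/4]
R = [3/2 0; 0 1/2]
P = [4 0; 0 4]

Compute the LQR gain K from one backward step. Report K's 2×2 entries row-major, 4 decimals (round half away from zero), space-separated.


-0.2597 0.6234 1.3506 -2.4416

BᵀP = [8.0000 2.0000; 4.0000 0.0000]
S = R + BᵀPB = [3/2 0; 0 1/2] + [17.0000 8.0000; 8.0000 4.0000] = [18.5000 8.0000; 8.0000 4.5000]
BᵀPA = [6.0000 -8.0000; 4.0000 -6.0000]
K = S⁻¹·BᵀPA = [-0.2597 0.6234; 1.3506 -2.4416]
A−BK = [0.1688 -0.3052; -0.8701 1.6883]
AᵀP(A−BK) = [4.1558 -7.9740; -7.9740 15.3377]
P' = Q + AᵀP(A−BK) = [7.4058 -7.4740; -7.4740 15.5877]
tr(P') = 22.9935


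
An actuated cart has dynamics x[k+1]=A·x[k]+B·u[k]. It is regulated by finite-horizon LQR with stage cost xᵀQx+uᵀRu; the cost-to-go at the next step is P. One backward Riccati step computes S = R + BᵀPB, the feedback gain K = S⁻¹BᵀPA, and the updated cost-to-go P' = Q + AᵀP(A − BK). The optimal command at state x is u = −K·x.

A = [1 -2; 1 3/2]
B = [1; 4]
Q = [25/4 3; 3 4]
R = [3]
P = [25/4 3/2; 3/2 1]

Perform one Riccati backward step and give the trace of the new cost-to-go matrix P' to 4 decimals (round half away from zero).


BᵀP = [12.2500 5.5000]
S = R + BᵀPB = [3] + [34.2500] = [37.2500]
BᵀPA = [17.7500 -16.2500]
K = S⁻¹·BᵀPA = [0.4765 -0.4362]
A−BK = [0.5235 -1.5638; -0.9060 3.2450]
AᵀP(A−BK) = [1.7919 -4.0067; -4.0067 11.1611]
P' = Q + AᵀP(A−BK) = [8.0419 -1.0067; -1.0067 15.1611]
tr(P') = 23.2030

23.2030


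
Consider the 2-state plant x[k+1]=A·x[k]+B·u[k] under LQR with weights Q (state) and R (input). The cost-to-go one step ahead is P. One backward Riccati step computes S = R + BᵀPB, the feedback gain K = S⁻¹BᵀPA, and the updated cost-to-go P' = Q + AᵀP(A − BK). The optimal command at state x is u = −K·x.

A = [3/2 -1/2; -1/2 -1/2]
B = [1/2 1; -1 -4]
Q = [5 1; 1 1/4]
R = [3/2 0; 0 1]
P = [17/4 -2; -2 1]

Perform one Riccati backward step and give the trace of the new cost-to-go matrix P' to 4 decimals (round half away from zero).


BᵀP = [4.1250 -2.0000; 12.2500 -6.0000]
S = R + BᵀPB = [3/2 0; 0 1] + [4.0625 12.1250; 12.1250 36.2500] = [5.5625 12.1250; 12.1250 37.2500]
BᵀPA = [7.1875 -1.0625; 21.3750 -3.1250]
K = S⁻¹·BᵀPA = [0.1423 -0.0280; 0.5275 -0.0748]
A−BK = [0.9013 -0.4112; 1.7523 -0.8271]
AᵀP(A−BK) = [0.5143 -0.1379; -0.1379 0.0491]
P' = Q + AᵀP(A−BK) = [5.5143 0.8621; 0.8621 0.2991]
tr(P') = 5.8133

5.8133


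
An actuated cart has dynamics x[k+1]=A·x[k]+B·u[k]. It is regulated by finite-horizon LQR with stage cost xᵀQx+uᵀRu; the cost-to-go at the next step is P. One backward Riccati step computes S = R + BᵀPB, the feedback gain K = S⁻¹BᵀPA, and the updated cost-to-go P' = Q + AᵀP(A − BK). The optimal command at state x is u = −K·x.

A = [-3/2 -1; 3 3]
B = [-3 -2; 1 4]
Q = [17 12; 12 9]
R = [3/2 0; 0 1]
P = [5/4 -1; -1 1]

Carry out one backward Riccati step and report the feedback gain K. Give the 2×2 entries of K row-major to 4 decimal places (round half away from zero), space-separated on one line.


0.1908 0.1172 0.6022 0.5661

BᵀP = [-4.7500 4.0000; -6.5000 6.0000]
S = R + BᵀPB = [3/2 0; 0 1] + [18.2500 25.5000; 25.5000 37.0000] = [19.7500 25.5000; 25.5000 38.0000]
BᵀPA = [19.1250 16.7500; 27.7500 24.5000]
K = S⁻¹·BᵀPA = [0.1908 0.1172; 0.6022 0.5661]
A−BK = [0.2768 0.4838; 0.4002 0.6185]
AᵀP(A−BK) = [0.4517 0.4246; 0.4246 0.4177]
P' = Q + AᵀP(A−BK) = [17.4517 12.4246; 12.4246 9.4177]
tr(P') = 26.8694


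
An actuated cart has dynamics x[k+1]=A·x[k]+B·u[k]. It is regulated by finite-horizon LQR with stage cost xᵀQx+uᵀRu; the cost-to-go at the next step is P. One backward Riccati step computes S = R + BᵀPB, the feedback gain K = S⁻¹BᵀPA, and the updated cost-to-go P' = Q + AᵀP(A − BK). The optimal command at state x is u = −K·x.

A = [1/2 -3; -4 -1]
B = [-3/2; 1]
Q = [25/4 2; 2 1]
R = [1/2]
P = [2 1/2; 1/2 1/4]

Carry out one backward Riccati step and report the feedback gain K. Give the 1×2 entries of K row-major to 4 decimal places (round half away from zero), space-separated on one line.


0.2000 2.1333

BᵀP = [-2.5000 -0.5000]
S = R + BᵀPB = [1/2] + [3.2500] = [3.7500]
BᵀPA = [0.7500 8.0000]
K = S⁻¹·BᵀPA = [0.2000 2.1333]
A−BK = [0.8000 0.2000; -4.2000 -3.1333]
AᵀP(A−BK) = [2.3500 2.1500; 2.1500 4.1833]
P' = Q + AᵀP(A−BK) = [8.6000 4.1500; 4.1500 5.1833]
tr(P') = 13.7833


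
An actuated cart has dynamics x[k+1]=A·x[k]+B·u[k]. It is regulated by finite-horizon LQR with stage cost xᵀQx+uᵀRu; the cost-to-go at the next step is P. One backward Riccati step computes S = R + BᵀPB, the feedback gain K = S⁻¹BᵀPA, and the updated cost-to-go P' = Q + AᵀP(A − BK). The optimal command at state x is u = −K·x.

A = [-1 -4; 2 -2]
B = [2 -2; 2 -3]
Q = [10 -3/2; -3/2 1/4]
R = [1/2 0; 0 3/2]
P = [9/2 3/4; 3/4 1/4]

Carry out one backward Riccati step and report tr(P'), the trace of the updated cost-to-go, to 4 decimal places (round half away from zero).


BᵀP = [10.5000 2.0000; -11.2500 -2.2500]
S = R + BᵀPB = [1/2 0; 0 3/2] + [25.0000 -27.0000; -27.0000 29.2500] = [25.5000 -27.0000; -27.0000 30.7500]
BᵀPA = [-6.5000 -46.0000; 6.7500 49.5000]
K = S⁻¹·BᵀPA = [-0.3197 -1.4150; -0.0612 0.3673]
A−BK = [-0.4830 -0.4354; 2.4558 1.9320]
AᵀP(A−BK) = [0.8350 0.8231; 0.8231 1.7279]
P' = Q + AᵀP(A−BK) = [10.8350 -0.6769; -0.6769 1.9779]
tr(P') = 12.8129

12.8129


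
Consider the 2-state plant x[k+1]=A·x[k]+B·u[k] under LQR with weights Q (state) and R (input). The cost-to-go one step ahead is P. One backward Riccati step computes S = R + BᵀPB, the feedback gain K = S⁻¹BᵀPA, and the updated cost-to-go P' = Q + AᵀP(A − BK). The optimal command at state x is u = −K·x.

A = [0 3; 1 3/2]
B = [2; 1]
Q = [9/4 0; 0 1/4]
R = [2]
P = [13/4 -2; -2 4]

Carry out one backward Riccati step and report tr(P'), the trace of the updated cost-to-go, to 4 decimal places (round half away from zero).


BᵀP = [4.5000 0.0000]
S = R + BᵀPB = [2] + [9.0000] = [11.0000]
BᵀPA = [0.0000 13.5000]
K = S⁻¹·BᵀPA = [0.0000 1.2273]
A−BK = [0.0000 0.5455; 1.0000 0.2727]
AᵀP(A−BK) = [4.0000 0.0000; 0.0000 3.6818]
P' = Q + AᵀP(A−BK) = [6.2500 0.0000; 0.0000 3.9318]
tr(P') = 10.1818

10.1818


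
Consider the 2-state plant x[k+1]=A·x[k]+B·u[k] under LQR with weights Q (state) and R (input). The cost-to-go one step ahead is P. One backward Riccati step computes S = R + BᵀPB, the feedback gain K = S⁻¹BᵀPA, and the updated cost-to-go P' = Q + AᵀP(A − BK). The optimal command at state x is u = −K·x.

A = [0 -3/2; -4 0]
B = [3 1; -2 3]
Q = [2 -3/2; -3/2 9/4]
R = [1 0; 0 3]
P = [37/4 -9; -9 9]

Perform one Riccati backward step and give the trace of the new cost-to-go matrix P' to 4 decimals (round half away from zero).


BᵀP = [45.7500 -45.0000; -17.7500 18.0000]
S = R + BᵀPB = [1 0; 0 3] + [227.2500 -89.2500; -89.2500 36.2500] = [228.2500 -89.2500; -89.2500 39.2500]
BᵀPA = [180.0000 -68.6250; -72.0000 26.6250]
K = S⁻¹·BᵀPA = [0.6433 -0.3194; -0.3715 -0.0479]
A−BK = [-1.5585 -0.4938; -1.5988 -0.4950]
AᵀP(A−BK) = [1.4498 0.0408; 0.0408 0.1699]
P' = Q + AᵀP(A−BK) = [3.4498 -1.4592; -1.4592 2.4199]
tr(P') = 5.8697

5.8697


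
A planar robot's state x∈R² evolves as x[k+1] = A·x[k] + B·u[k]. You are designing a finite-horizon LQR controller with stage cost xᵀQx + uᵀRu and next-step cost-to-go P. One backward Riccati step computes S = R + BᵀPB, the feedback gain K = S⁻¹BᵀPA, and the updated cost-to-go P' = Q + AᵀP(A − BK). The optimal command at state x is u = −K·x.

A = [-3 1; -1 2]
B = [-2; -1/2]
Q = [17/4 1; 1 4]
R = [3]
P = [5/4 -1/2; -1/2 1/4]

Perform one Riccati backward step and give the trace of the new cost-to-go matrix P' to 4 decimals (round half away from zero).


BᵀP = [-2.2500 0.8750]
S = R + BᵀPB = [3] + [4.0625] = [7.0625]
BᵀPA = [5.8750 -0.5000]
K = S⁻¹·BᵀPA = [0.8319 -0.0708]
A−BK = [-1.3363 0.8584; -0.5841 1.9646]
AᵀP(A−BK) = [3.6128 -0.3341; -0.3341 0.2146]
P' = Q + AᵀP(A−BK) = [7.8628 0.6659; 0.6659 4.2146]
tr(P') = 12.0774

12.0774


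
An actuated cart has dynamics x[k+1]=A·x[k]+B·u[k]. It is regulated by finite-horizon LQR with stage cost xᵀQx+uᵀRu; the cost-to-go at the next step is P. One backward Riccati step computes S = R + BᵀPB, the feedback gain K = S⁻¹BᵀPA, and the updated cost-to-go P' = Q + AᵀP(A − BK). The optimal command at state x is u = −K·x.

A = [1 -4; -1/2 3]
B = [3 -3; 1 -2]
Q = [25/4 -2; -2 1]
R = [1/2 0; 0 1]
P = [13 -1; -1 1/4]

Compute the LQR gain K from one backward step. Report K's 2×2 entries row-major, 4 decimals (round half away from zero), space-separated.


BᵀP = [38.0000 -2.7500; -37.0000 2.5000]
S = R + BᵀPB = [1/2 0; 0 1] + [111.2500 -108.5000; -108.5000 106.0000] = [111.7500 -108.5000; -108.5000 107.0000]
BᵀPA = [39.3750 -160.2500; -38.2500 155.5000]
K = S⁻¹·BᵀPA = [0.3405 -1.4865; -0.0122 -0.0541]
A−BK = [-0.0581 0.2973; -0.8649 4.3784]
AᵀP(A−BK) = [0.1885 -0.9122; -0.9122 4.4459]
P' = Q + AᵀP(A−BK) = [6.4385 -2.9122; -2.9122 5.4459]
tr(P') = 11.8845

0.3405 -1.4865 -0.0122 -0.0541
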